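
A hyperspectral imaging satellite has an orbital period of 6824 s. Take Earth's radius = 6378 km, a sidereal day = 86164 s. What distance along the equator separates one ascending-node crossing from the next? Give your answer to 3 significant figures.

3170 km

During one orbit Earth rotates (6824.0 / 86164) × 360° = 28.51°.
At the equator that is 28.51° × (2π·6378/360) km/° = 28.51 × 111.3 = 3174 km.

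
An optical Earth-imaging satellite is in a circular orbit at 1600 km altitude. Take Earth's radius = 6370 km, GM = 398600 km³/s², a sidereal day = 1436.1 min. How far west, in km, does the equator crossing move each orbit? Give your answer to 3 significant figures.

3290 km

Semi-major axis a = 6370 + 1600 = 7970 km. Period T = 2π√(a³/μ) = 2π√(7970³/398600) = 7081.1 s = 118.02 min.
During one orbit Earth rotates (7081.1 / 86166) × 360° = 29.58°.
At the equator that is 29.58° × (2π·6370/360) km/° = 29.58 × 111.2 = 3289 km.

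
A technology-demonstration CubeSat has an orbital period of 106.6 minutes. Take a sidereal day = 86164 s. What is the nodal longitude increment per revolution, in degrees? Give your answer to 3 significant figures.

26.7°

T = 106.6 min = 6396.0 s.
During one orbit Earth rotates (6396.0 / 86164) × 360° = 26.72°.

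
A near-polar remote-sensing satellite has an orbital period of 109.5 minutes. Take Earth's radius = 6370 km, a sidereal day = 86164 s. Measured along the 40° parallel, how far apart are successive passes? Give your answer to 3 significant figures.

2340 km

T = 109.5 min = 6570.0 s.
Node shift per orbit = (6570.0/86164) × 360° = 27.45°.
Equatorial spacing = 27.45 × 111.2 km/° = 3052 km.
At 40° latitude, spacing = 3052 × cos(40°) = 2338 km.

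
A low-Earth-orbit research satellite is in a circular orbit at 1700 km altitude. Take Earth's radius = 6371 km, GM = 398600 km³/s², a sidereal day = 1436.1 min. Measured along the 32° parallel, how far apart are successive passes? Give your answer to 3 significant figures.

2840 km

Semi-major axis a = 6371 + 1700 = 8071 km. Period T = 2π√(a³/μ) = 2π√(8071³/398600) = 7216.1 s = 120.27 min.
Node shift per orbit = (7216.1/86166) × 360° = 30.15°.
Equatorial spacing = 30.15 × 111.2 km/° = 3352 km.
At 32° latitude, spacing = 3352 × cos(32°) = 2843 km.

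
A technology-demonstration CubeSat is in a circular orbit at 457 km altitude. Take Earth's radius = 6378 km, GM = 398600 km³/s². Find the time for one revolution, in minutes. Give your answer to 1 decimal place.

93.7 min

Semi-major axis a = 6378 + 457 = 6835 km. Period T = 2π√(a³/μ) = 2π√(6835³/398600) = 5623.7 s = 93.73 min.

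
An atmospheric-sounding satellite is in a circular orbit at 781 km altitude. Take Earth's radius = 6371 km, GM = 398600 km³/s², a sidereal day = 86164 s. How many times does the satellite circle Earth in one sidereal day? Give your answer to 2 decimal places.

14.31

Semi-major axis a = 6371 + 781 = 7152 km. Period T = 2π√(a³/μ) = 2π√(7152³/398600) = 6019.4 s = 100.32 min.
Orbits per sidereal day = 86164 / 6019.4 = 14.314.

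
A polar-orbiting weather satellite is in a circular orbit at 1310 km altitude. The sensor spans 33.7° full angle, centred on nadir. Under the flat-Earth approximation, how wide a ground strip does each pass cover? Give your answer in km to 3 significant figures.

Half-angle = 33.7°/2 = 16.85°.
Swath width ≈ 2h·tan(θ/2) = 2 × 1310 × tan(16.85°) = 793.5 km.

794 km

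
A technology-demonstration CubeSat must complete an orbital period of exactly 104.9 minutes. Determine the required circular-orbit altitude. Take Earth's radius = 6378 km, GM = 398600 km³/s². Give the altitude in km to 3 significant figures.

T = 104.9 min = 6294.0 s.
From T = 2π√(a³/μ): a = (μ T²/4π²)^(1/3) = (398600 × 6294.0² / 4π²)^(1/3) = 7368 km.
Altitude h = a − R = 7368 − 6378 = 990 km.

990 km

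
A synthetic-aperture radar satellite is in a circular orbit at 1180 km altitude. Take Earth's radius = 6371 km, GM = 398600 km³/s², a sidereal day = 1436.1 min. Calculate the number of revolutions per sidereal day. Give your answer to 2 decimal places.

13.20

Semi-major axis a = 6371 + 1180 = 7551 km. Period T = 2π√(a³/μ) = 2π√(7551³/398600) = 6530.1 s = 108.83 min.
Orbits per sidereal day = 86166 / 6530.1 = 13.195.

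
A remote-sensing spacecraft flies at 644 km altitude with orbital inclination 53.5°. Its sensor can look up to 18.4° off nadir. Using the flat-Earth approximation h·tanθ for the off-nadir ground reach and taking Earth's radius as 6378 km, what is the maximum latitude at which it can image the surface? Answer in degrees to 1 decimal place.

55.4°

For a prograde orbit the ground track reaches latitude ±i = ±53.5°.
Sensor half-swath on the ground ≈ 644·tan(18.4°) = 214 km = 1.92° of latitude.
Maximum observable latitude ≈ 53.5 + 1.92 = 55.4°.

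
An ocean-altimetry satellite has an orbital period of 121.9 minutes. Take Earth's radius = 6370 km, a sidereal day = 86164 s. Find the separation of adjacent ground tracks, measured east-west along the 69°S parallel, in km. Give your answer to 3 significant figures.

1220 km

T = 121.9 min = 7314.0 s.
Node shift per orbit = (7314.0/86164) × 360° = 30.56°.
Equatorial spacing = 30.56 × 111.2 km/° = 3397 km.
At 69° latitude, spacing = 3397 × cos(69°) = 1218 km.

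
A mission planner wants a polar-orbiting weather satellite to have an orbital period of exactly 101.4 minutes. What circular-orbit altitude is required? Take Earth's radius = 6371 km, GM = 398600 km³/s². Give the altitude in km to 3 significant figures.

T = 101.4 min = 6084.0 s.
From T = 2π√(a³/μ): a = (μ T²/4π²)^(1/3) = (398600 × 6084.0² / 4π²)^(1/3) = 7203 km.
Altitude h = a − R = 7203 − 6371 = 832 km.

832 km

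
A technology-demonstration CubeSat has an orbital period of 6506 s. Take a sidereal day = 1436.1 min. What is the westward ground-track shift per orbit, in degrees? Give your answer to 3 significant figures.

27.2°

During one orbit Earth rotates (6506.0 / 86166) × 360° = 27.18°.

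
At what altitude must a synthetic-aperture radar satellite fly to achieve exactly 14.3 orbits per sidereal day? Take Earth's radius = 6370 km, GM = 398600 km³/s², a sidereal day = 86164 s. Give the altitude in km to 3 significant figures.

Required period T = 86164 / 14.3 = 6025.5 s.
From T = 2π√(a³/μ): a = (μ T²/4π²)^(1/3) = (398600 × 6025.5² / 4π²)^(1/3) = 7157 km.
Altitude h = a − R = 7157 − 6370 = 787 km.

787 km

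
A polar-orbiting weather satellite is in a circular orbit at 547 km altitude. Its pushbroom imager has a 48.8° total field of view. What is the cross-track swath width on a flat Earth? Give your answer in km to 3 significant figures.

496 km

Half-angle = 48.8°/2 = 24.4°.
Swath width ≈ 2h·tan(θ/2) = 2 × 547 × tan(24.4°) = 496.3 km.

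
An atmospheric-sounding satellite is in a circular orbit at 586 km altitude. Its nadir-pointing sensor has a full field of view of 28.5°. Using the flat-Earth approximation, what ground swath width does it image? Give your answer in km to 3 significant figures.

298 km

Half-angle = 28.5°/2 = 14.25°.
Swath width ≈ 2h·tan(θ/2) = 2 × 586 × tan(14.25°) = 297.7 km.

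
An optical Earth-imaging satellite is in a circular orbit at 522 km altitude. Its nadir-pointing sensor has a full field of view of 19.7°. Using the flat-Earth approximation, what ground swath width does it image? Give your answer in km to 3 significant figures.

181 km

Half-angle = 19.7°/2 = 9.85°.
Swath width ≈ 2h·tan(θ/2) = 2 × 522 × tan(9.85°) = 181.3 km.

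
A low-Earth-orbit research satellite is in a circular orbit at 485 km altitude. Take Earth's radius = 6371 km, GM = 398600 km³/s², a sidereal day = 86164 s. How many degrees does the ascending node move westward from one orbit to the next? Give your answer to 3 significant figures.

23.6°

Semi-major axis a = 6371 + 485 = 6856 km. Period T = 2π√(a³/μ) = 2π√(6856³/398600) = 5649.6 s = 94.16 min.
During one orbit Earth rotates (5649.6 / 86164) × 360° = 23.60°.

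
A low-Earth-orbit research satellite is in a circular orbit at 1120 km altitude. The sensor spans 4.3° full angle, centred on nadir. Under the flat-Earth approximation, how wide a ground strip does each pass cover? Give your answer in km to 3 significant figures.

84.1 km

Half-angle = 4.3°/2 = 2.15°.
Swath width ≈ 2h·tan(θ/2) = 2 × 1120 × tan(2.15°) = 84.1 km.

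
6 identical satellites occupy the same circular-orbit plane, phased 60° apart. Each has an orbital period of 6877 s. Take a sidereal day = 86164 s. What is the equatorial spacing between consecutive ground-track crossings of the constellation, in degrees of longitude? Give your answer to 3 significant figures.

Single-satellite node shift = (6877.0/86164) × 360° = 28.73°.
With 6 satellites evenly phased, successive equator crossings are 28.73/6 = 4.789° apart.

4.79°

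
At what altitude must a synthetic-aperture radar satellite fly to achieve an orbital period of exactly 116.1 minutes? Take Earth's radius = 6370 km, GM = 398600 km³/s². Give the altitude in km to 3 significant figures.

T = 116.1 min = 6966.0 s.
From T = 2π√(a³/μ): a = (μ T²/4π²)^(1/3) = (398600 × 6966.0² / 4π²)^(1/3) = 7883 km.
Altitude h = a − R = 7883 − 6370 = 1513 km.

1510 km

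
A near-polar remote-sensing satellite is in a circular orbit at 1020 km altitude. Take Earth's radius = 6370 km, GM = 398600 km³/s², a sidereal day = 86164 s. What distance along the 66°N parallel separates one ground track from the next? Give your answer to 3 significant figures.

Semi-major axis a = 6370 + 1020 = 7390 km. Period T = 2π√(a³/μ) = 2π√(7390³/398600) = 6322.3 s = 105.37 min.
Node shift per orbit = (6322.3/86164) × 360° = 26.42°.
Equatorial spacing = 26.42 × 111.2 km/° = 2937 km.
At 66° latitude, spacing = 2937 × cos(66°) = 1194 km.

1190 km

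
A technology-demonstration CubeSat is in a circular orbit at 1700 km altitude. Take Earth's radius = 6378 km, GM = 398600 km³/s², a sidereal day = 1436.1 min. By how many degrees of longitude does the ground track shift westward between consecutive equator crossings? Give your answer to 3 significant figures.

30.2°

Semi-major axis a = 6378 + 1700 = 8078 km. Period T = 2π√(a³/μ) = 2π√(8078³/398600) = 7225.5 s = 120.42 min.
During one orbit Earth rotates (7225.5 / 86166) × 360° = 30.19°.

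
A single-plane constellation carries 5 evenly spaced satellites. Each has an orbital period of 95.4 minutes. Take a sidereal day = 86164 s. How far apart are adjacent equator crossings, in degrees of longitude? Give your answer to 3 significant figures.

4.78°

T = 95.4 min = 5724.0 s.
Single-satellite node shift = (5724.0/86164) × 360° = 23.92°.
With 5 satellites evenly phased, successive equator crossings are 23.92/5 = 4.783° apart.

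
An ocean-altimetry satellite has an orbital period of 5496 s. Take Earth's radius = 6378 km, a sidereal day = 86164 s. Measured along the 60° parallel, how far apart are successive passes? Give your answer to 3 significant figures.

Node shift per orbit = (5496.0/86164) × 360° = 22.96°.
Equatorial spacing = 22.96 × 111.3 km/° = 2556 km.
At 60° latitude, spacing = 2556 × cos(60°) = 1278 km.

1280 km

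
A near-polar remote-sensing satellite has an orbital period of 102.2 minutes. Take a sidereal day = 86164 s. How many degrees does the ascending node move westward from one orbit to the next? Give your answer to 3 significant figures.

25.6°

T = 102.2 min = 6132.0 s.
During one orbit Earth rotates (6132.0 / 86164) × 360° = 25.62°.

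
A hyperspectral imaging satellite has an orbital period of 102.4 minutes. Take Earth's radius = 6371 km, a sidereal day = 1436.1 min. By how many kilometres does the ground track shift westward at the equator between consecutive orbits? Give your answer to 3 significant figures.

2850 km

T = 102.4 min = 6144.0 s.
During one orbit Earth rotates (6144.0 / 86166) × 360° = 25.67°.
At the equator that is 25.67° × (2π·6371/360) km/° = 25.67 × 111.2 = 2854 km.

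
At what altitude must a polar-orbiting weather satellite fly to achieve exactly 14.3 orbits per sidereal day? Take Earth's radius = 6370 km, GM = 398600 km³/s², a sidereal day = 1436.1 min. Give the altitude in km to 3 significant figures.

787 km

Required period T = 86166 / 14.3 = 6025.6 s.
From T = 2π√(a³/μ): a = (μ T²/4π²)^(1/3) = (398600 × 6025.6² / 4π²)^(1/3) = 7157 km.
Altitude h = a − R = 7157 − 6370 = 787 km.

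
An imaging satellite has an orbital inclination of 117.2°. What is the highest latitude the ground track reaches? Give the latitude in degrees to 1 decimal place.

62.8°

Retrograde orbit: the ground track reaches ±(180° − i) = ±(180 − 117.2) = ±62.8°.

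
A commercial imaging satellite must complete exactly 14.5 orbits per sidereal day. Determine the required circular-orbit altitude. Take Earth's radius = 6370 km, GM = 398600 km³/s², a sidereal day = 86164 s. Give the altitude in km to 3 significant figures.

721 km

Required period T = 86164 / 14.5 = 5942.3 s.
From T = 2π√(a³/μ): a = (μ T²/4π²)^(1/3) = (398600 × 5942.3² / 4π²)^(1/3) = 7091 km.
Altitude h = a − R = 7091 − 6370 = 721 km.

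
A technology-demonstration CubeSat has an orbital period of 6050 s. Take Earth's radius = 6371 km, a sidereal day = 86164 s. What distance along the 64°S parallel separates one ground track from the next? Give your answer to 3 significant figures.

Node shift per orbit = (6050.0/86164) × 360° = 25.28°.
Equatorial spacing = 25.28 × 111.2 km/° = 2811 km.
At 64° latitude, spacing = 2811 × cos(64°) = 1232 km.

1230 km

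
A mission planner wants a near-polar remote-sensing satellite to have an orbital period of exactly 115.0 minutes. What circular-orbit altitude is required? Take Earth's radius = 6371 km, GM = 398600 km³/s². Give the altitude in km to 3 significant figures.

T = 115.0 min = 6900.0 s.
From T = 2π√(a³/μ): a = (μ T²/4π²)^(1/3) = (398600 × 6900.0² / 4π²)^(1/3) = 7834 km.
Altitude h = a − R = 7834 − 6371 = 1463 km.

1460 km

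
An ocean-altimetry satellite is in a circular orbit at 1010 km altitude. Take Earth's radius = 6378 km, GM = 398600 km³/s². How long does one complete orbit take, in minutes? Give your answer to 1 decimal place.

105.3 min

Semi-major axis a = 6378 + 1010 = 7388 km. Period T = 2π√(a³/μ) = 2π√(7388³/398600) = 6319.8 s = 105.33 min.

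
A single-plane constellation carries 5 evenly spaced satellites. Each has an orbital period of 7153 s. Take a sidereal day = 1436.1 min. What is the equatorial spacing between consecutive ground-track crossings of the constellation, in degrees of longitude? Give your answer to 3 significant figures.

5.98°

Single-satellite node shift = (7153.0/86166) × 360° = 29.89°.
With 5 satellites evenly phased, successive equator crossings are 29.89/5 = 5.977° apart.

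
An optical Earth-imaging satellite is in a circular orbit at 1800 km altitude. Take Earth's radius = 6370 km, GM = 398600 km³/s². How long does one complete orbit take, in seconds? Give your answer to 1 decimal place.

Semi-major axis a = 6370 + 1800 = 8170 km. Period T = 2π√(a³/μ) = 2π√(8170³/398600) = 7349.3 s = 122.49 min.

7349.3 seconds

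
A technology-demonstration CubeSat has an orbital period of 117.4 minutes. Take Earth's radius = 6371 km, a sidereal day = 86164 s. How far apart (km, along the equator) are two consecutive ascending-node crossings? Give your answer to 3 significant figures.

3270 km

T = 117.4 min = 7044.0 s.
During one orbit Earth rotates (7044.0 / 86164) × 360° = 29.43°.
At the equator that is 29.43° × (2π·6371/360) km/° = 29.43 × 111.2 = 3273 km.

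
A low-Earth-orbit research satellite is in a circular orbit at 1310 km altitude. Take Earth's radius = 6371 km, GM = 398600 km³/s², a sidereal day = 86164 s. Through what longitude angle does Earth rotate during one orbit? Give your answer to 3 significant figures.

28.0°

Semi-major axis a = 6371 + 1310 = 7681 km. Period T = 2π√(a³/μ) = 2π√(7681³/398600) = 6699.4 s = 111.66 min.
During one orbit Earth rotates (6699.4 / 86164) × 360° = 27.99°.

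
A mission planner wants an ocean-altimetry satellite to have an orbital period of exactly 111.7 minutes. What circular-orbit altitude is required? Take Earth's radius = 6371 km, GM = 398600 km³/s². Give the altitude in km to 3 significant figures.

1310 km

T = 111.7 min = 6702.0 s.
From T = 2π√(a³/μ): a = (μ T²/4π²)^(1/3) = (398600 × 6702.0² / 4π²)^(1/3) = 7683 km.
Altitude h = a − R = 7683 − 6371 = 1312 km.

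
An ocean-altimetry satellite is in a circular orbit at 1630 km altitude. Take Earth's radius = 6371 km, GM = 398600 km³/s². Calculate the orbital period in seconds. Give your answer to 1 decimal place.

Semi-major axis a = 6371 + 1630 = 8001 km. Period T = 2π√(a³/μ) = 2π√(8001³/398600) = 7122.4 s = 118.71 min.

7122.4 seconds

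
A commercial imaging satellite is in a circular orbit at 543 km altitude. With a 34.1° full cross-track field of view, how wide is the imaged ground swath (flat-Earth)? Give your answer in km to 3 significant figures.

333 km

Half-angle = 34.1°/2 = 17.05°.
Swath width ≈ 2h·tan(θ/2) = 2 × 543 × tan(17.05°) = 333.1 km.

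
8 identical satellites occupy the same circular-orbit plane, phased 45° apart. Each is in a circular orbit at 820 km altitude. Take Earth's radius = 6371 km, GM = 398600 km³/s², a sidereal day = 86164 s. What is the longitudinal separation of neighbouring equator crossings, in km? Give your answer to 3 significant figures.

Semi-major axis a = 6371 + 820 = 7191 km. Period T = 2π√(a³/μ) = 2π√(7191³/398600) = 6068.7 s = 101.14 min.
Single-satellite node shift = (6068.7/86164) × 360° = 25.36°.
With 8 satellites evenly phased, successive equator crossings are 25.36/8 = 3.169° apart.
That is 3.169 × 111.2 = 352 km at the equator.

352 km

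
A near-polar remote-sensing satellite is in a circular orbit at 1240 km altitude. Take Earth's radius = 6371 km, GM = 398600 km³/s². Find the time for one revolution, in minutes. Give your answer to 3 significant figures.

Semi-major axis a = 6371 + 1240 = 7611 km. Period T = 2π√(a³/μ) = 2π√(7611³/398600) = 6608.1 s = 110.13 min.

110 min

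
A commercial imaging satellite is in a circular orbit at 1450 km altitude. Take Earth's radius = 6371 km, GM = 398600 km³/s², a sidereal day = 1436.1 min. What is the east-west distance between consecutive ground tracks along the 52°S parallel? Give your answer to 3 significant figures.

Semi-major axis a = 6371 + 1450 = 7821 km. Period T = 2π√(a³/μ) = 2π√(7821³/398600) = 6883.4 s = 114.72 min.
Node shift per orbit = (6883.4/86166) × 360° = 28.76°.
Equatorial spacing = 28.76 × 111.2 km/° = 3198 km.
At 52° latitude, spacing = 3198 × cos(52°) = 1969 km.

1970 km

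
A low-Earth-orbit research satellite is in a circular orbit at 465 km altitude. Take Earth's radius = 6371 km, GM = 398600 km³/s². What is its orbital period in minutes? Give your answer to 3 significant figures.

93.7 min

Semi-major axis a = 6371 + 465 = 6836 km. Period T = 2π√(a³/μ) = 2π√(6836³/398600) = 5624.9 s = 93.75 min.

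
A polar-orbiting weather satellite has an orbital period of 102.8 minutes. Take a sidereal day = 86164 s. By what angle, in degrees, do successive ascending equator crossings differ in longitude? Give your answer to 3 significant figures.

25.8°

T = 102.8 min = 6168.0 s.
During one orbit Earth rotates (6168.0 / 86164) × 360° = 25.77°.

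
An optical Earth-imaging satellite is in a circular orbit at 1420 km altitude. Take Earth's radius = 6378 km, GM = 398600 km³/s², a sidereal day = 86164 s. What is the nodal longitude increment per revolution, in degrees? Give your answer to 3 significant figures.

28.6°

Semi-major axis a = 6378 + 1420 = 7798 km. Period T = 2π√(a³/μ) = 2π√(7798³/398600) = 6853.1 s = 114.22 min.
During one orbit Earth rotates (6853.1 / 86164) × 360° = 28.63°.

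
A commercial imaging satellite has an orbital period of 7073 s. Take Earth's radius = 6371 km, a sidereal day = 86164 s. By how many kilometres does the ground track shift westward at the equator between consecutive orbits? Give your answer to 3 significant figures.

3290 km

During one orbit Earth rotates (7073.0 / 86164) × 360° = 29.55°.
At the equator that is 29.55° × (2π·6371/360) km/° = 29.55 × 111.2 = 3286 km.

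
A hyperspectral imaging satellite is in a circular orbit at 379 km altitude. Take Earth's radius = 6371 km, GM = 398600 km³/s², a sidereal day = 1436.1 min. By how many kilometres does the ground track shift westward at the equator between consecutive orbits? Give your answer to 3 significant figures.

2560 km

Semi-major axis a = 6371 + 379 = 6750 km. Period T = 2π√(a³/μ) = 2π√(6750³/398600) = 5519.1 s = 91.98 min.
During one orbit Earth rotates (5519.1 / 86166) × 360° = 23.06°.
At the equator that is 23.06° × (2π·6371/360) km/° = 23.06 × 111.2 = 2564 km.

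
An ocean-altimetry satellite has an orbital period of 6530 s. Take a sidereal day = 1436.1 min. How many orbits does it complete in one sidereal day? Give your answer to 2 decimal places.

Orbits per sidereal day = 86166 / 6530.0 = 13.195.

13.20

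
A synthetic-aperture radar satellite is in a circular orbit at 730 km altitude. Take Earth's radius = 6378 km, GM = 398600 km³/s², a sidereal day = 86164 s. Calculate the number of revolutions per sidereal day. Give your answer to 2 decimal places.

14.45

Semi-major axis a = 6378 + 730 = 7108 km. Period T = 2π√(a³/μ) = 2π√(7108³/398600) = 5963.9 s = 99.40 min.
Orbits per sidereal day = 86164 / 5963.9 = 14.448.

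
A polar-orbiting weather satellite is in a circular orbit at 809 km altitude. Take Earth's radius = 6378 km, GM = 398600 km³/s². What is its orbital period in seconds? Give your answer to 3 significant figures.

6060 seconds

Semi-major axis a = 6378 + 809 = 7187 km. Period T = 2π√(a³/μ) = 2π√(7187³/398600) = 6063.6 s = 101.06 min.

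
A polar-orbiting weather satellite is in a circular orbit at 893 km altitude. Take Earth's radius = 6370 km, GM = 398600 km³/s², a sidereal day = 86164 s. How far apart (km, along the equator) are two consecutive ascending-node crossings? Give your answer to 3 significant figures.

2860 km

Semi-major axis a = 6370 + 893 = 7263 km. Period T = 2π√(a³/μ) = 2π√(7263³/398600) = 6160.1 s = 102.67 min.
During one orbit Earth rotates (6160.1 / 86164) × 360° = 25.74°.
At the equator that is 25.74° × (2π·6370/360) km/° = 25.74 × 111.2 = 2861 km.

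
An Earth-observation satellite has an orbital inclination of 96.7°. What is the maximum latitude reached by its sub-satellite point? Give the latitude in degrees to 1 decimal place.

Retrograde orbit: the ground track reaches ±(180° − i) = ±(180 − 96.7) = ±83.3°.

83.3°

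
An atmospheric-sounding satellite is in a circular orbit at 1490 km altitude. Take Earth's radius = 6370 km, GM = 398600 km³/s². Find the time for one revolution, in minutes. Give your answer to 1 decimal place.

Semi-major axis a = 6370 + 1490 = 7860 km. Period T = 2π√(a³/μ) = 2π√(7860³/398600) = 6935.0 s = 115.58 min.

115.6 min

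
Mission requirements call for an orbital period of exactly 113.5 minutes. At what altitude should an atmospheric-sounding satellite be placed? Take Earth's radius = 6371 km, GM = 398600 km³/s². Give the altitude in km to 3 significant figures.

1390 km

T = 113.5 min = 6810.0 s.
From T = 2π√(a³/μ): a = (μ T²/4π²)^(1/3) = (398600 × 6810.0² / 4π²)^(1/3) = 7765 km.
Altitude h = a − R = 7765 − 6371 = 1394 km.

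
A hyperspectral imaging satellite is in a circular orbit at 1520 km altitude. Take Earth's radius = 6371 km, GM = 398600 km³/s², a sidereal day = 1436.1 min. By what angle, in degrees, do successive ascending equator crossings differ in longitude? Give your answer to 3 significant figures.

Semi-major axis a = 6371 + 1520 = 7891 km. Period T = 2π√(a³/μ) = 2π√(7891³/398600) = 6976.0 s = 116.27 min.
During one orbit Earth rotates (6976.0 / 86166) × 360° = 29.15°.

29.1°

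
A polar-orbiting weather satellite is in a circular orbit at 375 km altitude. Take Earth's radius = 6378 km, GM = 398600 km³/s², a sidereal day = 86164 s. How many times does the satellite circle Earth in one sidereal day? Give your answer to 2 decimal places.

15.60

Semi-major axis a = 6378 + 375 = 6753 km. Period T = 2π√(a³/μ) = 2π√(6753³/398600) = 5522.8 s = 92.05 min.
Orbits per sidereal day = 86164 / 5522.8 = 15.602.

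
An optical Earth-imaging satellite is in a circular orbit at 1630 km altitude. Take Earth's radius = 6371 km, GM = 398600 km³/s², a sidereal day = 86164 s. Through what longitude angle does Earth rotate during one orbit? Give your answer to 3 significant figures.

Semi-major axis a = 6371 + 1630 = 8001 km. Period T = 2π√(a³/μ) = 2π√(8001³/398600) = 7122.4 s = 118.71 min.
During one orbit Earth rotates (7122.4 / 86164) × 360° = 29.76°.

29.8°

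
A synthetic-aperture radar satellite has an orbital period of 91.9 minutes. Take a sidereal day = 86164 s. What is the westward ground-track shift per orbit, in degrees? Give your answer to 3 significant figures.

T = 91.9 min = 5514.0 s.
During one orbit Earth rotates (5514.0 / 86164) × 360° = 23.04°.

23.0°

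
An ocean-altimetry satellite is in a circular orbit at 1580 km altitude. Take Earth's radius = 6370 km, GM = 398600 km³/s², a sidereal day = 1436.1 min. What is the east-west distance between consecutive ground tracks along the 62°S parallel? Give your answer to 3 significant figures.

1540 km

Semi-major axis a = 6370 + 1580 = 7950 km. Period T = 2π√(a³/μ) = 2π√(7950³/398600) = 7054.4 s = 117.57 min.
Node shift per orbit = (7054.4/86166) × 360° = 29.47°.
Equatorial spacing = 29.47 × 111.2 km/° = 3277 km.
At 62° latitude, spacing = 3277 × cos(62°) = 1538 km.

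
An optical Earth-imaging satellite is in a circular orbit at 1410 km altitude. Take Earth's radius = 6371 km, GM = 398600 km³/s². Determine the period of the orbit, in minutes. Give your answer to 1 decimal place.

113.8 min

Semi-major axis a = 6371 + 1410 = 7781 km. Period T = 2π√(a³/μ) = 2π√(7781³/398600) = 6830.7 s = 113.84 min.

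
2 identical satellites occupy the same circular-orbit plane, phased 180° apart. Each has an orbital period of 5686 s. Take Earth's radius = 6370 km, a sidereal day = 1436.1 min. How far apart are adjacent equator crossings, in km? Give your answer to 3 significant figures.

Single-satellite node shift = (5686.0/86166) × 360° = 23.76°.
With 2 satellites evenly phased, successive equator crossings are 23.76/2 = 11.878° apart.
That is 11.878 × 111.2 = 1321 km at the equator.

1320 km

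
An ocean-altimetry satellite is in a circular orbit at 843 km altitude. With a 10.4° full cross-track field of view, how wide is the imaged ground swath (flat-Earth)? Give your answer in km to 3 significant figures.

Half-angle = 10.4°/2 = 5.2°.
Swath width ≈ 2h·tan(θ/2) = 2 × 843 × tan(5.2°) = 153.4 km.

153 km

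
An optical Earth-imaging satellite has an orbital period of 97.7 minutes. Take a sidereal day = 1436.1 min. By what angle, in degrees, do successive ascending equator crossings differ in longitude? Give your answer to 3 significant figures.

24.5°

T = 97.7 min = 5862.0 s.
During one orbit Earth rotates (5862.0 / 86166) × 360° = 24.49°.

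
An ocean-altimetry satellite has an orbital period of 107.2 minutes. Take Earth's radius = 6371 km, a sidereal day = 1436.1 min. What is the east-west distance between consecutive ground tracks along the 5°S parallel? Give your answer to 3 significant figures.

2980 km

T = 107.2 min = 6432.0 s.
Node shift per orbit = (6432.0/86166) × 360° = 26.87°.
Equatorial spacing = 26.87 × 111.2 km/° = 2988 km.
At 5° latitude, spacing = 2988 × cos(5°) = 2977 km.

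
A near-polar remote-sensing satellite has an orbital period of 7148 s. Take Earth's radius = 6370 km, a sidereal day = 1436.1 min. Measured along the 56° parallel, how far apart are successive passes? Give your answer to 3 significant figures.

1860 km

Node shift per orbit = (7148.0/86166) × 360° = 29.86°.
Equatorial spacing = 29.86 × 111.2 km/° = 3320 km.
At 56° latitude, spacing = 3320 × cos(56°) = 1857 km.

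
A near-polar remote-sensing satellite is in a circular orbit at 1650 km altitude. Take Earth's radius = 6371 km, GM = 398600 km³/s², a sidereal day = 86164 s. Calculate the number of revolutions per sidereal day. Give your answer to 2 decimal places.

12.05

Semi-major axis a = 6371 + 1650 = 8021 km. Period T = 2π√(a³/μ) = 2π√(8021³/398600) = 7149.1 s = 119.15 min.
Orbits per sidereal day = 86164 / 7149.1 = 12.052.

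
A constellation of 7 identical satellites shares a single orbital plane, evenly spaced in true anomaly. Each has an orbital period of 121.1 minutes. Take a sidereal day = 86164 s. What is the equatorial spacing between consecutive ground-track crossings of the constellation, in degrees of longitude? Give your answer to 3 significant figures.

T = 121.1 min = 7266.0 s.
Single-satellite node shift = (7266.0/86164) × 360° = 30.36°.
With 7 satellites evenly phased, successive equator crossings are 30.36/7 = 4.337° apart.

4.34°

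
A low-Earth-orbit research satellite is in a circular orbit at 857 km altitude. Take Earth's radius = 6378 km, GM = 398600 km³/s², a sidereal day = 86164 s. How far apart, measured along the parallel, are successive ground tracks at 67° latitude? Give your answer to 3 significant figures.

1110 km

Semi-major axis a = 6378 + 857 = 7235 km. Period T = 2π√(a³/μ) = 2π√(7235³/398600) = 6124.5 s = 102.07 min.
Node shift per orbit = (6124.5/86164) × 360° = 25.59°.
Equatorial spacing = 25.59 × 111.3 km/° = 2848 km.
At 67° latitude, spacing = 2848 × cos(67°) = 1113 km.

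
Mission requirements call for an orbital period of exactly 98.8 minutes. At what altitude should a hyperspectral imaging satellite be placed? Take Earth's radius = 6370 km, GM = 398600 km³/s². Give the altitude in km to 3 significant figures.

T = 98.8 min = 5928.0 s.
From T = 2π√(a³/μ): a = (μ T²/4π²)^(1/3) = (398600 × 5928.0² / 4π²)^(1/3) = 7079 km.
Altitude h = a − R = 7079 − 6370 = 709 km.

709 km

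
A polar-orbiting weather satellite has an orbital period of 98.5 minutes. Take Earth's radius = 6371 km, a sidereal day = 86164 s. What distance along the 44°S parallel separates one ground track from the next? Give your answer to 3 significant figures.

1980 km

T = 98.5 min = 5910.0 s.
Node shift per orbit = (5910.0/86164) × 360° = 24.69°.
Equatorial spacing = 24.69 × 111.2 km/° = 2746 km.
At 44° latitude, spacing = 2746 × cos(44°) = 1975 km.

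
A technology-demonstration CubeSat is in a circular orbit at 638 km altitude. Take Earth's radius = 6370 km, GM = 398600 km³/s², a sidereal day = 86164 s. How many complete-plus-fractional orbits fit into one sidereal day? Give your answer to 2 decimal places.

Semi-major axis a = 6370 + 638 = 7008 km. Period T = 2π√(a³/μ) = 2π√(7008³/398600) = 5838.5 s = 97.31 min.
Orbits per sidereal day = 86164 / 5838.5 = 14.758.

14.76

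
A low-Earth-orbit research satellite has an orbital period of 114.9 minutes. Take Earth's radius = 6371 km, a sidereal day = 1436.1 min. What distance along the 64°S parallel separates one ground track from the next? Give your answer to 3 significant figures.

1400 km

T = 114.9 min = 6894.0 s.
Node shift per orbit = (6894.0/86166) × 360° = 28.80°.
Equatorial spacing = 28.80 × 111.2 km/° = 3203 km.
At 64° latitude, spacing = 3203 × cos(64°) = 1404 km.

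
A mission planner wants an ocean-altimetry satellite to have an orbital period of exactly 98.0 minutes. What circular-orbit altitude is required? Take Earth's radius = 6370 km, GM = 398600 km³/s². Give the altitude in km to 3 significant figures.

T = 98.0 min = 5880.0 s.
From T = 2π√(a³/μ): a = (μ T²/4π²)^(1/3) = (398600 × 5880.0² / 4π²)^(1/3) = 7041 km.
Altitude h = a − R = 7041 − 6370 = 671 km.

671 km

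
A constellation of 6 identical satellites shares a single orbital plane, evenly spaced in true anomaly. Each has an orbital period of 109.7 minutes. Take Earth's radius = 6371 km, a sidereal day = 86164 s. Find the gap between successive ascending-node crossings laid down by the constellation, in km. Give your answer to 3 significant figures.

T = 109.7 min = 6582.0 s.
Single-satellite node shift = (6582.0/86164) × 360° = 27.50°.
With 6 satellites evenly phased, successive equator crossings are 27.50/6 = 4.583° apart.
That is 4.583 × 111.2 = 510 km at the equator.

510 km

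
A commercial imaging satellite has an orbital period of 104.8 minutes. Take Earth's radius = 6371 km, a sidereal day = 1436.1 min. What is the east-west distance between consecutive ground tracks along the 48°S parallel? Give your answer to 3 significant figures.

1950 km

T = 104.8 min = 6288.0 s.
Node shift per orbit = (6288.0/86166) × 360° = 26.27°.
Equatorial spacing = 26.27 × 111.2 km/° = 2921 km.
At 48° latitude, spacing = 2921 × cos(48°) = 1955 km.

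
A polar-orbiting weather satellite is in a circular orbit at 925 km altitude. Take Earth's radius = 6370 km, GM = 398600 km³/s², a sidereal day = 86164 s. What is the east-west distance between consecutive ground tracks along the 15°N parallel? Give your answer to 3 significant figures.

Semi-major axis a = 6370 + 925 = 7295 km. Period T = 2π√(a³/μ) = 2π√(7295³/398600) = 6200.8 s = 103.35 min.
Node shift per orbit = (6200.8/86164) × 360° = 25.91°.
Equatorial spacing = 25.91 × 111.2 km/° = 2880 km.
At 15° latitude, spacing = 2880 × cos(15°) = 2782 km.

2780 km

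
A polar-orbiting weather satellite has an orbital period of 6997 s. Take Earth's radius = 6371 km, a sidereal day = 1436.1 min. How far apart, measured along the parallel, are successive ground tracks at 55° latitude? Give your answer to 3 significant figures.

Node shift per orbit = (6997.0/86166) × 360° = 29.23°.
Equatorial spacing = 29.23 × 111.2 km/° = 3251 km.
At 55° latitude, spacing = 3251 × cos(55°) = 1864 km.

1860 km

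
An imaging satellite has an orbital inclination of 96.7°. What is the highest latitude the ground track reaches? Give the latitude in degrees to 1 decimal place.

83.3°

Retrograde orbit: the ground track reaches ±(180° − i) = ±(180 − 96.7) = ±83.3°.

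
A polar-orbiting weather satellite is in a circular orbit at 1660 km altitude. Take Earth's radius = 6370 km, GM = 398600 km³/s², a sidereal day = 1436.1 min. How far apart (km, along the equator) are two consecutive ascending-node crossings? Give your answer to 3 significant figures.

3330 km

Semi-major axis a = 6370 + 1660 = 8030 km. Period T = 2π√(a³/μ) = 2π√(8030³/398600) = 7161.2 s = 119.35 min.
During one orbit Earth rotates (7161.2 / 86166) × 360° = 29.92°.
At the equator that is 29.92° × (2π·6370/360) km/° = 29.92 × 111.2 = 3326 km.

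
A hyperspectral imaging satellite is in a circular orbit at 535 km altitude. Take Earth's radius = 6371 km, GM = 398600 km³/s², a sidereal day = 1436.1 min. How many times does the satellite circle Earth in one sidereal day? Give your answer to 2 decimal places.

15.09

Semi-major axis a = 6371 + 535 = 6906 km. Period T = 2π√(a³/μ) = 2π√(6906³/398600) = 5711.5 s = 95.19 min.
Orbits per sidereal day = 86166 / 5711.5 = 15.086.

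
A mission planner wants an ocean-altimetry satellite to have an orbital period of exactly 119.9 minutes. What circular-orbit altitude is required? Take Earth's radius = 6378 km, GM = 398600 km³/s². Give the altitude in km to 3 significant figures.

T = 119.9 min = 7194.0 s.
From T = 2π√(a³/μ): a = (μ T²/4π²)^(1/3) = (398600 × 7194.0² / 4π²)^(1/3) = 8055 km.
Altitude h = a − R = 8055 − 6378 = 1677 km.

1680 km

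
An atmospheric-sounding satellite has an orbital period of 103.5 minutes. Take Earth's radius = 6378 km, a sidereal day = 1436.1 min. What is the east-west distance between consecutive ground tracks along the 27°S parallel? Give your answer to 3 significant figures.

2570 km

T = 103.5 min = 6210.0 s.
Node shift per orbit = (6210.0/86166) × 360° = 25.95°.
Equatorial spacing = 25.95 × 111.3 km/° = 2888 km.
At 27° latitude, spacing = 2888 × cos(27°) = 2573 km.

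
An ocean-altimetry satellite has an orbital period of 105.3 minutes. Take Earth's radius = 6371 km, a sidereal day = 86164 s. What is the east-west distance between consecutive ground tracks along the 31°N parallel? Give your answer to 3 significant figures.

2520 km

T = 105.3 min = 6318.0 s.
Node shift per orbit = (6318.0/86164) × 360° = 26.40°.
Equatorial spacing = 26.40 × 111.2 km/° = 2935 km.
At 31° latitude, spacing = 2935 × cos(31°) = 2516 km.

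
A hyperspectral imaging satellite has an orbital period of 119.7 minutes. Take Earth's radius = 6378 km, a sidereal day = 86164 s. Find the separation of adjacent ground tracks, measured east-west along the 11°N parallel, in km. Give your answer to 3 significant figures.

T = 119.7 min = 7182.0 s.
Node shift per orbit = (7182.0/86164) × 360° = 30.01°.
Equatorial spacing = 30.01 × 111.3 km/° = 3340 km.
At 11° latitude, spacing = 3340 × cos(11°) = 3279 km.

3280 km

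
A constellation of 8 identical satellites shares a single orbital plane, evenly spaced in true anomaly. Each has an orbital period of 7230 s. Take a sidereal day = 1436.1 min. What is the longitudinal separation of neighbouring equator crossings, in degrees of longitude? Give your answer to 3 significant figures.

3.78°

Single-satellite node shift = (7230.0/86166) × 360° = 30.21°.
With 8 satellites evenly phased, successive equator crossings are 30.21/8 = 3.776° apart.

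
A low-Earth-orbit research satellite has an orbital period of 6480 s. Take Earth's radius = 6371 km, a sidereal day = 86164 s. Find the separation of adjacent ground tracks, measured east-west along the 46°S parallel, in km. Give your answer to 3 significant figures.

Node shift per orbit = (6480.0/86164) × 360° = 27.07°.
Equatorial spacing = 27.07 × 111.2 km/° = 3010 km.
At 46° latitude, spacing = 3010 × cos(46°) = 2091 km.

2090 km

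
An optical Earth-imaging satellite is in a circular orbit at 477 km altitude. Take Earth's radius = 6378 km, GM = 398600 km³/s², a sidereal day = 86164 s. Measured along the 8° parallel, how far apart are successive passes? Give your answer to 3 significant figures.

Semi-major axis a = 6378 + 477 = 6855 km. Period T = 2π√(a³/μ) = 2π√(6855³/398600) = 5648.4 s = 94.14 min.
Node shift per orbit = (5648.4/86164) × 360° = 23.60°.
Equatorial spacing = 23.60 × 111.3 km/° = 2627 km.
At 8° latitude, spacing = 2627 × cos(8°) = 2601 km.

2600 km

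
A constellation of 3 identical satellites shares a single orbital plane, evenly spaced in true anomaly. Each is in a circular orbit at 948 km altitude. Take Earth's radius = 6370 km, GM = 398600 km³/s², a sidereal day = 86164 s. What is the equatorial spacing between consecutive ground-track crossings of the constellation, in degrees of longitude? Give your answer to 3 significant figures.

Semi-major axis a = 6370 + 948 = 7318 km. Period T = 2π√(a³/μ) = 2π√(7318³/398600) = 6230.2 s = 103.84 min.
Single-satellite node shift = (6230.2/86164) × 360° = 26.03°.
With 3 satellites evenly phased, successive equator crossings are 26.03/3 = 8.677° apart.

8.68°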